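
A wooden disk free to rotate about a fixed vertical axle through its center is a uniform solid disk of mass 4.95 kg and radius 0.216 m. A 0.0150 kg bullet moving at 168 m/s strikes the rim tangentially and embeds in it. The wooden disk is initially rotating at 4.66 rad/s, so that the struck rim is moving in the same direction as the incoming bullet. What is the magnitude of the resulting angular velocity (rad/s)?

|ω_f| ≈ 9.32 rad/s

The axle reaction passes through the axle and exerts no torque about it; angular momentum about the axle is conserved through the impact.
I_p = ½(4.95)(0.216)² = 0.1155 kg·m². Taking the sense of the bullet's angular momentum as positive, L_{bullet} = m v R = (0.0150)(168)(0.216) = 0.5443 kg·m²/s.
L_i = +I_p ω_p + m v R = +(0.1155)(4.66) + 0.5443 = 1.082 kg·m²/s.
After sticking, I_f = I_p + m R² = 0.1155 + (0.0150)(0.216)² = 0.1162 kg·m².
ω_f = L_i / I_f = 1.082 / 0.1162 = 9.317 rad/s.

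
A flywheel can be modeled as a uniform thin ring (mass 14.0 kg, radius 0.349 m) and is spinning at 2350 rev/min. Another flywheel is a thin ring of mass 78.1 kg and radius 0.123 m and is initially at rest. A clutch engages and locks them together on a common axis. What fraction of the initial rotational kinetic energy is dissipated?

fraction ≈ 0.409

The coupling torques are internal; angular momentum about the shared axis is conserved.
Moments of inertia: I_A = (14.0)(0.349)² = 1.705 kg·m²; I_B = (78.1)(0.123)² = 1.182 kg·m².
Taking A's sense as positive: L = (1.705)(2350) = 4007 kg·m²·rpm.
Combined I = 1.705 + 1.182 = 2.887 kg·m².
ω_f = L / I = 4007 / 2.887 = 1388 rpm.
KE_i = ½ΣIω² = 51630 J; KE_f = ½(2.887)(145.4)² = 30500 J.
Fraction dissipated = (KE_i − KE_f)/KE_i = 0.4093.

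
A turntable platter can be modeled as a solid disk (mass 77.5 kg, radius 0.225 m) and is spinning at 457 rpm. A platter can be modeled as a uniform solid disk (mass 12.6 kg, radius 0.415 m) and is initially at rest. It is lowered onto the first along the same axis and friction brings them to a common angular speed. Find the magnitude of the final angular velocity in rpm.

The coupling torques are internal; angular momentum about the shared axis is conserved.
Moments of inertia: I_A = ½(77.5)(0.225)² = 1.962 kg·m²; I_B = ½(12.6)(0.415)² = 1.085 kg·m².
Taking A's sense as positive: L = (1.962)(457) = 896.5 kg·m²·rpm.
Combined I = 1.962 + 1.085 = 3.047 kg·m².
ω_f = L / I = 896.5 / 3.047 = 294.3 rpm.

|ω_f| ≈ 294 rpm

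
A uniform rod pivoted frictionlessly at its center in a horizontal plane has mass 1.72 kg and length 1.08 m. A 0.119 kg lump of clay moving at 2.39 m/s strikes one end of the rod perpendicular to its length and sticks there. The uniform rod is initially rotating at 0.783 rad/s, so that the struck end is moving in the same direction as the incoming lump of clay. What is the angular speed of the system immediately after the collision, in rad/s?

|ω_f| ≈ 1.41 rad/s

About the pivot the impulsive forces during the collision are internal, so angular momentum about that axis is conserved.
I_p = (1/12)(1.72)(1.08)² = 0.1672 kg·m². Taking the sense of the lump of clay's angular momentum as positive, L_{lump} = m v R = (0.119)(2.39)(1.08/2) = 0.1536 kg·m²/s.
L_i = +I_p ω_p + m v R = +(0.1672)(0.783) + 0.1536 = 0.2845 kg·m²/s.
After sticking, I_f = I_p + m R² = 0.1672 + (0.119)(1.08/2)² = 0.2019 kg·m².
ω_f = L_i / I_f = 0.2845 / 0.2019 = 1.409 rad/s.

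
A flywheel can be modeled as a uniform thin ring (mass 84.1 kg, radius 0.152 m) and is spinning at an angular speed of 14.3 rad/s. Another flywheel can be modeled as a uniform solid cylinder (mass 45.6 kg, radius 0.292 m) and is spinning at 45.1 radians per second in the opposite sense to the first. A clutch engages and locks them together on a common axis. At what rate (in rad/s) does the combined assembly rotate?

|ω_f| ≈ 15.4 rad/s

No external torque acts about the common axis, so total angular momentum is conserved.
Moments of inertia: I_A = (84.1)(0.152)² = 1.943 kg·m²; I_B = ½(45.6)(0.292)² = 1.944 kg·m².
Taking A's sense as positive: L = (1.943)(14.3) − (1.944)(45.1) = -59.89 kg·m²·rad/s.
Combined I = 1.943 + 1.944 = 3.887 kg·m².
ω_f = L / I = -59.89 / 3.887 = -15.41 rad/s.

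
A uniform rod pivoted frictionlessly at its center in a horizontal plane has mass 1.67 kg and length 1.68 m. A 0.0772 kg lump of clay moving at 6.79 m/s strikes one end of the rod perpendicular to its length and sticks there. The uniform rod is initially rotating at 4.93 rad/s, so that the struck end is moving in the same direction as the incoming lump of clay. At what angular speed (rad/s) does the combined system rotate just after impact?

The axle reaction passes through the pivot and exerts no torque about it; angular momentum about the pivot is conserved through the impact.
I_p = (1/12)(1.67)(1.68)² = 0.3928 kg·m². Taking the sense of the lump of clay's angular momentum as positive, L_{lump} = m v R = (0.0772)(6.79)(1.68/2) = 0.4403 kg·m²/s.
L_i = +I_p ω_p + m v R = +(0.3928)(4.93) + 0.4403 = 2.377 kg·m²/s.
After sticking, I_f = I_p + m R² = 0.3928 + (0.0772)(1.68/2)² = 0.4473 kg·m².
ω_f = L_i / I_f = 2.377 / 0.4473 = 5.314 rad/s.

|ω_f| ≈ 5.31 rad/s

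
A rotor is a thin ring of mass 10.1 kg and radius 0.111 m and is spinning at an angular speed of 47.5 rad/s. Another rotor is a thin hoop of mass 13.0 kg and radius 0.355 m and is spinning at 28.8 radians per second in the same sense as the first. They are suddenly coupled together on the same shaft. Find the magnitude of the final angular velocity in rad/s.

The coupling torques are internal; angular momentum about the shared axis is conserved.
Moments of inertia: I_A = (10.1)(0.111)² = 0.1244 kg·m²; I_B = (13.0)(0.355)² = 1.638 kg·m².
Taking A's sense as positive: L = (0.1244)(47.5) + (1.638)(28.8) = 53.09 kg·m²·rad/s.
Combined I = 0.1244 + 1.638 = 1.763 kg·m².
ω_f = L / I = 53.09 / 1.763 = 30.12 rad/s.

|ω_f| ≈ 30.1 rad/s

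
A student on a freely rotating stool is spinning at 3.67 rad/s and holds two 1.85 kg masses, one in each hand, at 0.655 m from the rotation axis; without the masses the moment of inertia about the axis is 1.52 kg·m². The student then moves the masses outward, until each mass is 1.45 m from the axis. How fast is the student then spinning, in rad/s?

ω₂ ≈ 1.23 rad/s

No external torque acts about the spin axis, so angular momentum is conserved.
I₁ = 1.52 + 2(1.85)(0.655)² = 3.107 kg·m²; I₂ = 1.52 + 2(1.85)(1.45)² = 9.299 kg·m².
ω₂ = I₁ω₁ / I₂ = (3.107)(3.67 rad/s) / (9.299) = 1.226 rad/s.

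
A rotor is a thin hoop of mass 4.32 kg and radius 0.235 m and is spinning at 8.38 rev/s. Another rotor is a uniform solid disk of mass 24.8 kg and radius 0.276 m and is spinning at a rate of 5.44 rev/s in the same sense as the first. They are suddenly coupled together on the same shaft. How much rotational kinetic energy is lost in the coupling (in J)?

The coupling torques are internal; angular momentum about the shared axis is conserved.
Moments of inertia: I_A = (4.32)(0.235)² = 0.2386 kg·m²; I_B = ½(24.8)(0.276)² = 0.9446 kg·m².
Taking A's sense as positive: L = (0.2386)(8.38) + (0.9446)(5.44) = 7.138 kg·m²·rev/s.
Combined I = 0.2386 + 0.9446 = 1.183 kg·m².
ω_f = L / I = 7.138 / 1.183 = 6.033 rev/s.
KE_i = ½ΣIω² = 882.5 J; KE_f = ½(1.183)(37.91)² = 850.0 J.

ΔKE lost ≈ 32.5 J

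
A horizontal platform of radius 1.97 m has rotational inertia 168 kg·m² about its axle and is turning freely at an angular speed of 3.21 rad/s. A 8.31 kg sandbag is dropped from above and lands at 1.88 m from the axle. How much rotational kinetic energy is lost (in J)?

No external torque acts about the axle; L_before = L_after.
Added inertia Σmr² = (8.31)(1.88)² = 29.37 kg·m²; I_f = 168.0 + 29.37 = 197.4 kg·m².
ω_f = I_p ω_i / I_f = (168.0)(3.21) / 197.4 = 2.732 rad/s.
KE_i = ½(168.0)(3.210 rad/s)² = 865.5 J; KE_f = ½(197.4)(2.732)² = 736.7 J.

energy lost ≈ 129 J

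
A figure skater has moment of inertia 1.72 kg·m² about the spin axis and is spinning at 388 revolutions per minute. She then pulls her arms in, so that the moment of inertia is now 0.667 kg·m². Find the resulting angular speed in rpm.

No external torque acts about the spin axis, so angular momentum is conserved.
ω₂ = I₁ω₁ / I₂ = (1.720)(388 rpm) / (0.6670) = 1001 rpm.

ω₂ ≈ 1000 rpm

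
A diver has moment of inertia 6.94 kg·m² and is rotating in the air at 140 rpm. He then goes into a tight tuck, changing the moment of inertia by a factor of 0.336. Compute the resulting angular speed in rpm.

ω₂ ≈ 417 rpm

Angular momentum about the spin axis is conserved since the torque about it is zero.
I₂ = 0.336 × 6.94 = 2.332 kg·m².
ω₂ = I₁ω₁ / I₂ = (6.940)(140 rpm) / (2.332) = 416.7 rpm.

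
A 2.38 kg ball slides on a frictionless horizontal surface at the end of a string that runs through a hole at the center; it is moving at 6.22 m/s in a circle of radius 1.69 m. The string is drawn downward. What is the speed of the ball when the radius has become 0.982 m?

v₂ ≈ 10.7 m/s

The only horizontal force on the mass is along the cord (radial), so it exerts no torque about the hole and angular momentum m v r is conserved.
v₂ = v₁ r₁ / r₂ = (6.22)(1.69) / (0.982) = 10.70 m/s.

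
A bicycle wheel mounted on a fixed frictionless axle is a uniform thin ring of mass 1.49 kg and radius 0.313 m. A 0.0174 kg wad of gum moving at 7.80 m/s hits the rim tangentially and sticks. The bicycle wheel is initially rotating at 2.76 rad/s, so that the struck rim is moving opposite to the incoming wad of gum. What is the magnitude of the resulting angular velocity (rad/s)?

|ω_f| ≈ 2.44 rad/s

The axle reaction passes through the axle and exerts no torque about it; angular momentum about the axle is conserved through the impact.
I_p = (1.49)(0.313)² = 0.1460 kg·m². Taking the sense of the wad of gum's angular momentum as positive, L_{wad} = m v R = (0.0174)(7.80)(0.313) = 0.04248 kg·m²/s.
L_i = −I_p ω_p + m v R = −(0.1460)(2.76) + 0.04248 = -0.3604 kg·m²/s.
After sticking, I_f = I_p + m R² = 0.1460 + (0.0174)(0.313)² = 0.1477 kg·m².
ω_f = L_i / I_f = -0.3604 / 0.1477 = -2.440 rad/s.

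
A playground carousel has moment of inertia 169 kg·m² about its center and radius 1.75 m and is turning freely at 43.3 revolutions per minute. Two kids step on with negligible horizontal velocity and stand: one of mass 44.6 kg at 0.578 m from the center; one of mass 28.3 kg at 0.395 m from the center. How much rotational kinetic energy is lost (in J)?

No external torque acts about the center; L_before = L_after.
Added inertia Σmr² = (44.6)(0.578)² + (28.3)(0.395)² = 19.32 kg·m²; I_f = 169.0 + 19.32 = 188.3 kg·m².
ω_f = I_p ω_i / I_f = (169.0)(43.3) / 188.3 = 38.86 rpm.
KE_i = ½(169.0)(4.534 rad/s)² = 1737 J; KE_f = ½(188.3)(4.069)² = 1559 J.

energy lost ≈ 178 J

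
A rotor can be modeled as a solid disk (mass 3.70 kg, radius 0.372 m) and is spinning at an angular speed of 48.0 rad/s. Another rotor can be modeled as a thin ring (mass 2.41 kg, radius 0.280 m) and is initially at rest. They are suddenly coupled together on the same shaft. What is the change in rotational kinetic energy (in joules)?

The coupling torques are internal; angular momentum about the shared axis is conserved.
Moments of inertia: I_A = ½(3.70)(0.372)² = 0.2560 kg·m²; I_B = (2.41)(0.280)² = 0.1889 kg·m².
Taking A's sense as positive: L = (0.2560)(48.0) = 12.29 kg·m²·rad/s.
Combined I = 0.2560 + 0.1889 = 0.4450 kg·m².
ω_f = L / I = 12.29 / 0.4450 = 27.62 rad/s.
KE_i = ½ΣIω² = 294.9 J; KE_f = ½(0.4450)(27.62)² = 169.7 J.

ΔKE ≈ -125 J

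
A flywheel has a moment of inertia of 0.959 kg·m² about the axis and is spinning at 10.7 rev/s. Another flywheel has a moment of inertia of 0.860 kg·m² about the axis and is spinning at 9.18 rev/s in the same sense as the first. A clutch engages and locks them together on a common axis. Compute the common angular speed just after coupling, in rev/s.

|ω_f| ≈ 9.98 rev/s

No external torque acts about the common axis, so total angular momentum is conserved.
Taking A's sense as positive: L = (0.9590)(10.7) + (0.8600)(9.18) = 18.16 kg·m²·rev/s.
Combined I = 0.9590 + 0.8600 = 1.819 kg·m².
ω_f = L / I = 18.16 / 1.819 = 9.981 rev/s.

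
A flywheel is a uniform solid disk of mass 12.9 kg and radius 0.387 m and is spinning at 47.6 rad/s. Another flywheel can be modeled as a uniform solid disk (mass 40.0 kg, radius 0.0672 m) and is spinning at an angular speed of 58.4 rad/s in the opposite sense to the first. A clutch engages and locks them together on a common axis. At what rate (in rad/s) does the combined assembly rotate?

The coupling torques are internal; angular momentum about the shared axis is conserved.
Moments of inertia: I_A = ½(12.9)(0.387)² = 0.9660 kg·m²; I_B = ½(40.0)(0.0672)² = 0.09032 kg·m².
Taking A's sense as positive: L = (0.9660)(47.6) − (0.09032)(58.4) = 40.71 kg·m²·rad/s.
Combined I = 0.9660 + 0.09032 = 1.056 kg·m².
ω_f = L / I = 40.71 / 1.056 = 38.54 rad/s.

|ω_f| ≈ 38.5 rad/s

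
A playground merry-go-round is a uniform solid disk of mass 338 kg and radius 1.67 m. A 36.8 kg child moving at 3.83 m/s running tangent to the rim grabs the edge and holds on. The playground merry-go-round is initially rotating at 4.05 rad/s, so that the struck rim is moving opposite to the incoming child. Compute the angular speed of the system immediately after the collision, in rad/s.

|ω_f| ≈ 2.92 rad/s

About the axle the impulsive forces during the collision are internal, so angular momentum about that axis is conserved.
I_p = ½(338)(1.67)² = 471.3 kg·m². Taking the sense of the child's angular momentum as positive, L_{child} = m v R = (36.8)(3.83)(1.67) = 235.4 kg·m²/s.
L_i = −I_p ω_p + m v R = −(471.3)(4.05) + 235.4 = -1673 kg·m²/s.
After sticking, I_f = I_p + m R² = 471.3 + (36.8)(1.67)² = 574.0 kg·m².
ω_f = L_i / I_f = -1673 / 574.0 = -2.916 rad/s.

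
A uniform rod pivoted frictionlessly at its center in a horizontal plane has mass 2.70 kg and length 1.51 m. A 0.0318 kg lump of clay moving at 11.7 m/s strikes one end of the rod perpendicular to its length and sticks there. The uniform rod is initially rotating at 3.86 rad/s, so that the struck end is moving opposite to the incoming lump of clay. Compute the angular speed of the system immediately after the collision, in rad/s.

About the pivot the impulsive forces during the collision are internal, so angular momentum about that axis is conserved.
I_p = (1/12)(2.70)(1.51)² = 0.5130 kg·m². Taking the sense of the lump of clay's angular momentum as positive, L_{lump} = m v R = (0.0318)(11.7)(1.51/2) = 0.2809 kg·m²/s.
L_i = −I_p ω_p + m v R = −(0.5130)(3.86) + 0.2809 = -1.699 kg·m²/s.
After sticking, I_f = I_p + m R² = 0.5130 + (0.0318)(1.51/2)² = 0.5311 kg·m².
ω_f = L_i / I_f = -1.699 / 0.5311 = -3.199 rad/s.

|ω_f| ≈ 3.20 rad/s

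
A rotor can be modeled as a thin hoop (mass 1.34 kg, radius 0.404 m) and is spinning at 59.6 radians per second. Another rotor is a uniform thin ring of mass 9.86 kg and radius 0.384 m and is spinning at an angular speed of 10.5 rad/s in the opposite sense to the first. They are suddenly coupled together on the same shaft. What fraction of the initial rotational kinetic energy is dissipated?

The coupling torques are internal; angular momentum about the shared axis is conserved.
Moments of inertia: I_A = (1.34)(0.404)² = 0.2187 kg·m²; I_B = (9.86)(0.384)² = 1.454 kg·m².
Taking A's sense as positive: L = (0.2187)(59.6) − (1.454)(10.5) = -2.231 kg·m²·rad/s.
Combined I = 0.2187 + 1.454 = 1.673 kg·m².
ω_f = L / I = -2.231 / 1.673 = -1.334 rad/s.
KE_i = ½ΣIω² = 468.6 J; KE_f = ½(1.673)(1.334)² = 1.488 J.
Fraction dissipated = (KE_i − KE_f)/KE_i = 0.9968.

fraction ≈ 0.997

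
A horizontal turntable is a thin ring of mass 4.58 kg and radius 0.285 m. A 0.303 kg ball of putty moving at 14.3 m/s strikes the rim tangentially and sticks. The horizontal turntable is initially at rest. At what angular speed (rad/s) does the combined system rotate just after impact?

|ω_f| ≈ 3.11 rad/s

The axle reaction passes through the axle and exerts no torque about it; angular momentum about the axle is conserved through the impact.
I_p = (4.58)(0.285)² = 0.3720 kg·m². Taking the sense of the ball of putty's angular momentum as positive, L_{ball} = m v R = (0.303)(14.3)(0.285) = 1.235 kg·m²/s.
L_i = 0 + 1.235 = 1.235 kg·m²/s.
After sticking, I_f = I_p + m R² = 0.3720 + (0.303)(0.285)² = 0.3966 kg·m².
ω_f = L_i / I_f = 1.235 / 0.3966 = 3.113 rad/s.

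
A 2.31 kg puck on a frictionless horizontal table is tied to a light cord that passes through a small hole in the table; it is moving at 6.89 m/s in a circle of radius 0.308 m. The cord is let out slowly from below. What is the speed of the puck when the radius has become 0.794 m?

v₂ ≈ 2.67 m/s

Central (radial) force ⇒ zero torque about the center ⇒ m v r is constant.
v₂ = v₁ r₁ / r₂ = (6.89)(0.308) / (0.794) = 2.673 m/s.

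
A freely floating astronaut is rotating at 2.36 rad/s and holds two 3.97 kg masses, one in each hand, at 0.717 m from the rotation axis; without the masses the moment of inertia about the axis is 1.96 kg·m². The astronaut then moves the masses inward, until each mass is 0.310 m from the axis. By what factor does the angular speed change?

With no external torque about the axis, L is conserved: I₁ω₁ = I₂ω₂.
I₁ = 1.96 + 2(3.97)(0.717)² = 6.042 kg·m²; I₂ = 1.96 + 2(3.97)(0.310)² = 2.723 kg·m².
ω₂/ω₁ = I₁/I₂ = 6.042 / 2.723 = 2.219.

ω₂/ω₁ ≈ 2.22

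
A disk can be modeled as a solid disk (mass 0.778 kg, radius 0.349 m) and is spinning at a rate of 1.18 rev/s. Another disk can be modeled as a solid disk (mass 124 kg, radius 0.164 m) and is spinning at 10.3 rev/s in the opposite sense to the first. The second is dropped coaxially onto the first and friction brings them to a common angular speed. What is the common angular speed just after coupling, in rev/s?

|ω_f| ≈ 9.98 rev/s

No external torque acts about the common axis, so total angular momentum is conserved.
Moments of inertia: I_A = ½(0.778)(0.349)² = 0.04738 kg·m²; I_B = ½(124)(0.164)² = 1.668 kg·m².
Taking A's sense as positive: L = (0.04738)(1.18) − (1.668)(10.3) = -17.12 kg·m²·rev/s.
Combined I = 0.04738 + 1.668 = 1.715 kg·m².
ω_f = L / I = -17.12 / 1.715 = -9.983 rev/s.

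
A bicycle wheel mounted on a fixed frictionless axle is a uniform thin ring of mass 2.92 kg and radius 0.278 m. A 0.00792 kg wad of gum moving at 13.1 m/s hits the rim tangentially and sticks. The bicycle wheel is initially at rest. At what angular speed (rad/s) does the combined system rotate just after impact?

About the axle the impulsive forces during the collision are internal, so angular momentum about that axis is conserved.
I_p = (2.92)(0.278)² = 0.2257 kg·m². Taking the sense of the wad of gum's angular momentum as positive, L_{wad} = m v R = (0.00792)(13.1)(0.278) = 0.02884 kg·m²/s.
L_i = 0 + 0.02884 = 0.02884 kg·m²/s.
After sticking, I_f = I_p + m R² = 0.2257 + (0.00792)(0.278)² = 0.2263 kg·m².
ω_f = L_i / I_f = 0.02884 / 0.2263 = 0.1275 rad/s.

|ω_f| ≈ 0.127 rad/s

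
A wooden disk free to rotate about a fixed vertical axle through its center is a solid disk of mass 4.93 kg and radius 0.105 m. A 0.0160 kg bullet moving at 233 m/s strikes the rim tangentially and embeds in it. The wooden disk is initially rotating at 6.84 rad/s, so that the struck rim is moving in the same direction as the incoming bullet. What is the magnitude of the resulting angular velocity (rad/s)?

About the axle the impulsive forces during the collision are internal, so angular momentum about that axis is conserved.
I_p = ½(4.93)(0.105)² = 0.02718 kg·m². Taking the sense of the bullet's angular momentum as positive, L_{bullet} = m v R = (0.0160)(233)(0.105) = 0.3914 kg·m²/s.
L_i = +I_p ω_p + m v R = +(0.02718)(6.84) + 0.3914 = 0.5773 kg·m²/s.
After sticking, I_f = I_p + m R² = 0.02718 + (0.0160)(0.105)² = 0.02735 kg·m².
ω_f = L_i / I_f = 0.5773 / 0.02735 = 21.11 rad/s.

|ω_f| ≈ 21.1 rad/s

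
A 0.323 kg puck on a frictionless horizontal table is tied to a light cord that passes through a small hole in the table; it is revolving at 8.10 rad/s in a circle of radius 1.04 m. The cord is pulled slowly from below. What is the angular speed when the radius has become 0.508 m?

ω₂ ≈ 33.9 rad/s

The constraining force is radial, so m r² ω about the center is conserved.
ω₂ = ω₁ (r₁/r₂)² = (8.10)(1.04/0.508)² = 33.95 rad/s.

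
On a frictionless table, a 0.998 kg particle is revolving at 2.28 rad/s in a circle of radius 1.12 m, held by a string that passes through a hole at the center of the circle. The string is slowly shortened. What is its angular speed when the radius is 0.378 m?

The constraining force is radial, so m r² ω about the center is conserved.
ω₂ = ω₁ (r₁/r₂)² = (2.28)(1.12/0.378)² = 20.02 rad/s.

ω₂ ≈ 20.0 rad/s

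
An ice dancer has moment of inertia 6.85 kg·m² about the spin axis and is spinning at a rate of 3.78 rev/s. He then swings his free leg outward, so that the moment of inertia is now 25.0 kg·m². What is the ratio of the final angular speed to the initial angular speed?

Angular momentum about the spin axis is conserved since the torque about it is zero.
ω₂/ω₁ = I₁/I₂ = 6.850 / 25.00 = 0.2740.

ω₂/ω₁ ≈ 0.274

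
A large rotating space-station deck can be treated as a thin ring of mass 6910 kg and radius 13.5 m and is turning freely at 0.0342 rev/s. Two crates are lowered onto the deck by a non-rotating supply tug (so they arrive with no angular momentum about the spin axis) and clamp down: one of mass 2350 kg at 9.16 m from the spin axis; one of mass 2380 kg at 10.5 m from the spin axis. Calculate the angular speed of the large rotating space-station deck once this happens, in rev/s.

ω_f ≈ 0.0251 rev/s

The added mass arrives with no angular momentum about the spin axis, and any external torque about the spin axis is negligible, so the system's angular momentum is conserved.
I_p = (6910)(13.5)² = 1.259e+06 kg·m².
Added inertia Σmr² = (2350)(9.16)² + (2380)(10.5)² = 4.596e+05 kg·m²; I_f = 1.259e+06 + 4.596e+05 = 1.719e+06 kg·m².
ω_f = I_p ω_i / I_f = (1.259e+06)(0.0342) / 1.719e+06 = 0.02506 rev/s.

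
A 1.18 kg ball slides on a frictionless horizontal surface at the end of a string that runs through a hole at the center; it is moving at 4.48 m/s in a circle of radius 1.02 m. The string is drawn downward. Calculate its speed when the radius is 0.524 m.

v₂ ≈ 8.72 m/s

Central (radial) force ⇒ zero torque about the center ⇒ m v r is constant.
v₂ = v₁ r₁ / r₂ = (4.48)(1.02) / (0.524) = 8.721 m/s.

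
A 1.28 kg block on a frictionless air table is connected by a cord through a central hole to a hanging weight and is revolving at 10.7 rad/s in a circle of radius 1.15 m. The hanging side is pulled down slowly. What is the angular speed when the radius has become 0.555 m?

ω₂ ≈ 45.9 rad/s

The constraining force is radial, so m r² ω about the center is conserved.
ω₂ = ω₁ (r₁/r₂)² = (10.7)(1.15/0.555)² = 45.94 rad/s.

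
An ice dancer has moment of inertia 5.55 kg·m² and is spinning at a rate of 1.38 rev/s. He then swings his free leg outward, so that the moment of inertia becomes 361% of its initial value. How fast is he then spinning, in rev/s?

ω₂ ≈ 0.382 rev/s

With no external torque about the axis, L is conserved: I₁ω₁ = I₂ω₂.
I₂ = 3.61 × 5.55 = 20.04 kg·m².
ω₂ = I₁ω₁ / I₂ = (5.550)(1.38 rev/s) / (20.04) = 0.3823 rev/s.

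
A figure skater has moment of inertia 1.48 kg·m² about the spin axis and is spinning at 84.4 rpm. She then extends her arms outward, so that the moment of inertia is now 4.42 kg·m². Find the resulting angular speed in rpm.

With no external torque about the axis, L is conserved: I₁ω₁ = I₂ω₂.
ω₂ = I₁ω₁ / I₂ = (1.480)(84.4 rpm) / (4.420) = 28.26 rpm.

ω₂ ≈ 28.3 rpm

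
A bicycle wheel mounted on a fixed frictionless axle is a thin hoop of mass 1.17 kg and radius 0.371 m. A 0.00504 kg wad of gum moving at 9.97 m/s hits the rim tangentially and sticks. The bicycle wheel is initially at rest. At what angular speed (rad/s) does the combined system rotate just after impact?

|ω_f| ≈ 0.115 rad/s

The axle reaction passes through the axle and exerts no torque about it; angular momentum about the axle is conserved through the impact.
I_p = (1.17)(0.371)² = 0.1610 kg·m². Taking the sense of the wad of gum's angular momentum as positive, L_{wad} = m v R = (0.00504)(9.97)(0.371) = 0.01864 kg·m²/s.
L_i = 0 + 0.01864 = 0.01864 kg·m²/s.
After sticking, I_f = I_p + m R² = 0.1610 + (0.00504)(0.371)² = 0.1617 kg·m².
ω_f = L_i / I_f = 0.01864 / 0.1617 = 0.1153 rad/s.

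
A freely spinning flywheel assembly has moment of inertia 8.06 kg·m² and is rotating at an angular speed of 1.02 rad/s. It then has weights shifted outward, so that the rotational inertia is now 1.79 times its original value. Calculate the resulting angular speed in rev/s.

Angular momentum about the spin axis is conserved since the torque about it is zero.
I₂ = 1.79 × 8.06 = 14.43 kg·m².
ω₂ = I₁ω₁ / I₂ = (8.060)(1.02 rad/s) / (14.43) = 0.5698 rad/s = 0.09069 rev/s.

ω₂ ≈ 0.0907 rev/s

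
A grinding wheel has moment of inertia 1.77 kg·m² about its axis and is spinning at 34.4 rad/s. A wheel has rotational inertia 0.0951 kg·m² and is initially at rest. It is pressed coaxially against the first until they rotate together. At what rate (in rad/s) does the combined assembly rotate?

No external torque acts about the common axis, so total angular momentum is conserved.
Taking A's sense as positive: L = (1.770)(34.4) = 60.89 kg·m²·rad/s.
Combined I = 1.770 + 0.09510 = 1.865 kg·m².
ω_f = L / I = 60.89 / 1.865 = 32.65 rad/s.

|ω_f| ≈ 32.6 rad/s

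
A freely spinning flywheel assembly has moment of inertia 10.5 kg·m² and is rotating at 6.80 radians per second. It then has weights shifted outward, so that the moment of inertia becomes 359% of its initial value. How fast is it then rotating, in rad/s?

No external torque acts about the spin axis, so angular momentum is conserved.
I₂ = 3.59 × 10.5 = 37.70 kg·m².
ω₂ = I₁ω₁ / I₂ = (10.50)(6.80 rad/s) / (37.70) = 1.894 rad/s.

ω₂ ≈ 1.89 rad/s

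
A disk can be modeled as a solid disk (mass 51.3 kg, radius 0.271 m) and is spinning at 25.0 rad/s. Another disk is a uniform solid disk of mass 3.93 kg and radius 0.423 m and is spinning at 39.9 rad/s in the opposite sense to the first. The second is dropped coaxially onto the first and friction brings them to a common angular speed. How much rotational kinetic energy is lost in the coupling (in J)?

ΔKE lost ≈ 624 J

The coupling torques are internal; angular momentum about the shared axis is conserved.
Moments of inertia: I_A = ½(51.3)(0.271)² = 1.884 kg·m²; I_B = ½(3.93)(0.423)² = 0.3516 kg·m².
Taking A's sense as positive: L = (1.884)(25.0) − (0.3516)(39.9) = 33.07 kg·m²·rad/s.
Combined I = 1.884 + 0.3516 = 2.235 kg·m².
ω_f = L / I = 33.07 / 2.235 = 14.79 rad/s.
KE_i = ½ΣIω² = 868.5 J; KE_f = ½(2.235)(14.79)² = 244.6 J.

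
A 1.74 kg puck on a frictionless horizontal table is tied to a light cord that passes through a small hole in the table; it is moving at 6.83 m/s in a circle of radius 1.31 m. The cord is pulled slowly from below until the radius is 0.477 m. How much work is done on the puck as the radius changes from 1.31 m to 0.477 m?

Central (radial) force ⇒ zero torque about the center ⇒ m v r is constant.
v₂ = v₁ r₁ / r₂ = (6.83)(1.31) / (0.477) = 18.76 m/s.
W = ΔKE = ½m(v₂² − v₁²) = 265.5 J.

W ≈ 266 J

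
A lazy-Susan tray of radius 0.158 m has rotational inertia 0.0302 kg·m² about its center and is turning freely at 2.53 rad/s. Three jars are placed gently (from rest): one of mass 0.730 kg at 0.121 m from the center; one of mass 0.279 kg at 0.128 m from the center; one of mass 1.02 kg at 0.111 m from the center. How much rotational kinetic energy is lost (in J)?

No external torque acts about the center; L_before = L_after.
Added inertia Σmr² = (0.730)(0.121)² + (0.279)(0.128)² + (1.02)(0.111)² = 0.02783 kg·m²; I_f = 0.03020 + 0.02783 = 0.05803 kg·m².
ω_f = I_p ω_i / I_f = (0.03020)(2.53) / 0.05803 = 1.317 rad/s.
KE_i = ½(0.03020)(2.530 rad/s)² = 0.09665 J; KE_f = ½(0.05803)(1.317)² = 0.05030 J.

energy lost ≈ 0.0464 J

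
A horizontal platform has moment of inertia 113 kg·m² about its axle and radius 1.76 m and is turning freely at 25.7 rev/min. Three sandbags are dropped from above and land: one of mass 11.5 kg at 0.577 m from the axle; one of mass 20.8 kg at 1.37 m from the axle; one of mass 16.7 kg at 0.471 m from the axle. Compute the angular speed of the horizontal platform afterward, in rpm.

ω_f ≈ 18.2 rpm

No external torque acts about the axle; L_before = L_after.
Added inertia Σmr² = (11.5)(0.577)² + (20.8)(1.37)² + (16.7)(0.471)² = 46.57 kg·m²; I_f = 113.0 + 46.57 = 159.6 kg·m².
ω_f = I_p ω_i / I_f = (113.0)(25.7) / 159.6 = 18.20 rpm.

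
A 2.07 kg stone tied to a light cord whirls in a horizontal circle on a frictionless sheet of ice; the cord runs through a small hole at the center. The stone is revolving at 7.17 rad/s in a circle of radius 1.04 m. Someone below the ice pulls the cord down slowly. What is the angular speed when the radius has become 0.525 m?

ω₂ ≈ 28.1 rad/s

No torque about the axis ⇒ m r₁² ω₁ = m r₂² ω₂.
ω₂ = ω₁ (r₁/r₂)² = (7.17)(1.04/0.525)² = 28.14 rad/s.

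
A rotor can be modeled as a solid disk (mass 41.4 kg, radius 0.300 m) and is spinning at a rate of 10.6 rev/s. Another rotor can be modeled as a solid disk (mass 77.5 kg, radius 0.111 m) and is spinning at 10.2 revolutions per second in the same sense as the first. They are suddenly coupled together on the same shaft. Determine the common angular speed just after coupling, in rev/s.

|ω_f| ≈ 10.5 rev/s

The coupling torques are internal; angular momentum about the shared axis is conserved.
Moments of inertia: I_A = ½(41.4)(0.300)² = 1.863 kg·m²; I_B = ½(77.5)(0.111)² = 0.4774 kg·m².
Taking A's sense as positive: L = (1.863)(10.6) + (0.4774)(10.2) = 24.62 kg·m²·rev/s.
Combined I = 1.863 + 0.4774 = 2.340 kg·m².
ω_f = L / I = 24.62 / 2.340 = 10.52 rev/s.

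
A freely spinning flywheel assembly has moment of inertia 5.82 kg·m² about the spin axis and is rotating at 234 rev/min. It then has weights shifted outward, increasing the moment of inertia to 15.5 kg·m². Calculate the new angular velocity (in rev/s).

ω₂ ≈ 1.46 rev/s

No external torque acts about the spin axis, so angular momentum is conserved.
ω₂ = I₁ω₁ / I₂ = (5.820)(234 rpm) / (15.50) = 87.86 rpm = 1.464 rev/s.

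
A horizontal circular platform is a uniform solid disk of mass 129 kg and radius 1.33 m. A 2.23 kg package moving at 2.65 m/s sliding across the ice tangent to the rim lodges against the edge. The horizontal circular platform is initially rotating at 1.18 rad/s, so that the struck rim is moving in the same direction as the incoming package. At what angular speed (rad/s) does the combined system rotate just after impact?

|ω_f| ≈ 1.21 rad/s

About the central axle the impulsive forces during the collision are internal, so angular momentum about that axis is conserved.
I_p = ½(129)(1.33)² = 114.1 kg·m². Taking the sense of the package's angular momentum as positive, L_{package} = m v R = (2.23)(2.65)(1.33) = 7.860 kg·m²/s.
L_i = +I_p ω_p + m v R = +(114.1)(1.18) + 7.860 = 142.5 kg·m²/s.
After sticking, I_f = I_p + m R² = 114.1 + (2.23)(1.33)² = 118.0 kg·m².
ω_f = L_i / I_f = 142.5 / 118.0 = 1.207 rad/s.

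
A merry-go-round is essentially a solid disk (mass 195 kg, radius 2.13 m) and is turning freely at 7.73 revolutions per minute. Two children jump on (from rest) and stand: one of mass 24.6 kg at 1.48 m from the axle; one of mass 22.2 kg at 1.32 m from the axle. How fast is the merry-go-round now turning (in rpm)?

ω_f ≈ 6.39 rpm

No external torque acts about the axle; L_before = L_after.
I_p = ½(195)(2.13)² = 442.3 kg·m².
Added inertia Σmr² = (24.6)(1.48)² + (22.2)(1.32)² = 92.57 kg·m²; I_f = 442.3 + 92.57 = 534.9 kg·m².
ω_f = I_p ω_i / I_f = (442.3)(7.73) / 534.9 = 6.392 rpm.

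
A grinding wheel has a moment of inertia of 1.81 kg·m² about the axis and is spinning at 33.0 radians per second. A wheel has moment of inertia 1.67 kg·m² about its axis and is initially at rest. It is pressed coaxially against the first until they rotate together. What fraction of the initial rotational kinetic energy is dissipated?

fraction ≈ 0.480

No external torque acts about the common axis, so total angular momentum is conserved.
Taking A's sense as positive: L = (1.810)(33.0) = 59.73 kg·m²·rad/s.
Combined I = 1.810 + 1.670 = 3.480 kg·m².
ω_f = L / I = 59.73 / 3.480 = 17.16 rad/s.
KE_i = ½ΣIω² = 985.5 J; KE_f = ½(3.480)(17.16)² = 512.6 J.
Fraction dissipated = (KE_i − KE_f)/KE_i = 0.4799.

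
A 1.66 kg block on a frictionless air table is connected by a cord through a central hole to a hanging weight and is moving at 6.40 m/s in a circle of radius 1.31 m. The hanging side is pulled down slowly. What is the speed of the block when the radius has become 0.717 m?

v₂ ≈ 11.7 m/s

The only horizontal force on the mass is along the cord (radial), so it exerts no torque about the hole and angular momentum m v r is conserved.
v₂ = v₁ r₁ / r₂ = (6.40)(1.31) / (0.717) = 11.69 m/s.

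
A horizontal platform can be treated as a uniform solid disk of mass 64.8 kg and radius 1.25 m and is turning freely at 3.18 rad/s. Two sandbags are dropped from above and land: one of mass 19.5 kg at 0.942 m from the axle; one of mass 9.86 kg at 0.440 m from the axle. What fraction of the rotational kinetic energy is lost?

fraction ≈ 0.275

No external torque acts about the axle; L_before = L_after.
I_p = ½(64.8)(1.25)² = 50.62 kg·m².
Added inertia Σmr² = (19.5)(0.942)² + (9.86)(0.440)² = 19.21 kg·m²; I_f = 50.62 + 19.21 = 69.84 kg·m².
ω_f = I_p ω_i / I_f = (50.62)(3.18) / 69.84 = 2.305 rad/s.
KE_i = ½(50.62)(3.180 rad/s)² = 256.0 J; KE_f = ½(69.84)(2.305)² = 185.6 J.
Fraction lost = 0.2751.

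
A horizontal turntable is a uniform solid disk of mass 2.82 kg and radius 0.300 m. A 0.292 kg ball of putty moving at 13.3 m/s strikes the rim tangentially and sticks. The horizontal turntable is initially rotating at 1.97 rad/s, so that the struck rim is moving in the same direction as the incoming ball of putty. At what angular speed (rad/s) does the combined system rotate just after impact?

|ω_f| ≈ 9.24 rad/s

The axle reaction passes through the axle and exerts no torque about it; angular momentum about the axle is conserved through the impact.
I_p = ½(2.82)(0.300)² = 0.1269 kg·m². Taking the sense of the ball of putty's angular momentum as positive, L_{ball} = m v R = (0.292)(13.3)(0.300) = 1.165 kg·m²/s.
L_i = +I_p ω_p + m v R = +(0.1269)(1.97) + 1.165 = 1.415 kg·m²/s.
After sticking, I_f = I_p + m R² = 0.1269 + (0.292)(0.300)² = 0.1532 kg·m².
ω_f = L_i / I_f = 1.415 / 0.1532 = 9.238 rad/s.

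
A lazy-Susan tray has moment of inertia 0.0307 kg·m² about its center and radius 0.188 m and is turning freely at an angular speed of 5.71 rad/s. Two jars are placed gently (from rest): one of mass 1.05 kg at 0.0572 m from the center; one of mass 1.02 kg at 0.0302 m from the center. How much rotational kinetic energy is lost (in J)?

energy lost ≈ 0.0623 J

The added mass arrives with no angular momentum about the center, and any external torque about the center is negligible, so the system's angular momentum is conserved.
Added inertia Σmr² = (1.05)(0.0572)² + (1.02)(0.0302)² = 0.004366 kg·m²; I_f = 0.03070 + 0.004366 = 0.03507 kg·m².
ω_f = I_p ω_i / I_f = (0.03070)(5.71) / 0.03507 = 4.999 rad/s.
KE_i = ½(0.03070)(5.710 rad/s)² = 0.5005 J; KE_f = ½(0.03507)(4.999)² = 0.4382 J.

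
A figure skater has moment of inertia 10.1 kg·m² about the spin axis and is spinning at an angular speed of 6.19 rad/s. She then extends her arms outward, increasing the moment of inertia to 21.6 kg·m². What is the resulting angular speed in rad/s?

ω₂ ≈ 2.89 rad/s

With no external torque about the axis, L is conserved: I₁ω₁ = I₂ω₂.
ω₂ = I₁ω₁ / I₂ = (10.10)(6.19 rad/s) / (21.60) = 2.894 rad/s.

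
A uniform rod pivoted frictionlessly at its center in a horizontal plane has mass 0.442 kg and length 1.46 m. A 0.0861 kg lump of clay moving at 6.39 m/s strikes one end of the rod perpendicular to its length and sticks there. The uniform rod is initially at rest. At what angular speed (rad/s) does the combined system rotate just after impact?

About the pivot the impulsive forces during the collision are internal, so angular momentum about that axis is conserved.
I_p = (1/12)(0.442)(1.46)² = 0.07851 kg·m². Taking the sense of the lump of clay's angular momentum as positive, L_{lump} = m v R = (0.0861)(6.39)(1.46/2) = 0.4016 kg·m²/s.
L_i = 0 + 0.4016 = 0.4016 kg·m²/s.
After sticking, I_f = I_p + m R² = 0.07851 + (0.0861)(1.46/2)² = 0.1244 kg·m².
ω_f = L_i / I_f = 0.4016 / 0.1244 = 3.229 rad/s.

|ω_f| ≈ 3.23 rad/s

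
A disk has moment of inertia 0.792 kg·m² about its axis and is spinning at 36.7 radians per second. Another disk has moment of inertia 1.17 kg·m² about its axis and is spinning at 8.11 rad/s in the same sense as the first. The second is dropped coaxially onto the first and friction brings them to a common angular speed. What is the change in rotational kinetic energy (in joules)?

ΔKE ≈ -193 J

The coupling torques are internal; angular momentum about the shared axis is conserved.
Taking A's sense as positive: L = (0.7920)(36.7) + (1.170)(8.11) = 38.56 kg·m²·rad/s.
Combined I = 0.7920 + 1.170 = 1.962 kg·m².
ω_f = L / I = 38.56 / 1.962 = 19.65 rad/s.
KE_i = ½ΣIω² = 571.8 J; KE_f = ½(1.962)(19.65)² = 378.8 J.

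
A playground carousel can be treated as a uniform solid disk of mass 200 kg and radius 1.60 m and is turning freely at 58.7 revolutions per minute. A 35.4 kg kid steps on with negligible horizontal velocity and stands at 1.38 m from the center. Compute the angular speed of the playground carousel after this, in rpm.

ω_f ≈ 46.5 rpm

The added mass arrives with no angular momentum about the center, and any external torque about the center is negligible, so the system's angular momentum is conserved.
I_p = ½(200)(1.60)² = 256.0 kg·m².
Added inertia Σmr² = (35.4)(1.38)² = 67.42 kg·m²; I_f = 256.0 + 67.42 = 323.4 kg·m².
ω_f = I_p ω_i / I_f = (256.0)(58.7) / 323.4 = 46.46 rpm.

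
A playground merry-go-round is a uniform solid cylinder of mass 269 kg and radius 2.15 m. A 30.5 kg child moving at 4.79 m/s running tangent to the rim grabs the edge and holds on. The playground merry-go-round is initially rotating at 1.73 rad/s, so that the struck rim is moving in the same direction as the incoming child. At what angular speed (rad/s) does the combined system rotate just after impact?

About the axle the impulsive forces during the collision are internal, so angular momentum about that axis is conserved.
I_p = ½(269)(2.15)² = 621.7 kg·m². Taking the sense of the child's angular momentum as positive, L_{child} = m v R = (30.5)(4.79)(2.15) = 314.1 kg·m²/s.
L_i = +I_p ω_p + m v R = +(621.7)(1.73) + 314.1 = 1390 kg·m²/s.
After sticking, I_f = I_p + m R² = 621.7 + (30.5)(2.15)² = 762.7 kg·m².
ω_f = L_i / I_f = 1390 / 762.7 = 1.822 rad/s.

|ω_f| ≈ 1.82 rad/s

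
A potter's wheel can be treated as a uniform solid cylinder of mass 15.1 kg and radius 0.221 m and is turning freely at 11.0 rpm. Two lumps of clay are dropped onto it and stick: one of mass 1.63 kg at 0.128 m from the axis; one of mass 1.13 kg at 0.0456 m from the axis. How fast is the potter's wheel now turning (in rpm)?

No external torque acts about the axis; L_before = L_after.
I_p = ½(15.1)(0.221)² = 0.3687 kg·m².
Added inertia Σmr² = (1.63)(0.128)² + (1.13)(0.0456)² = 0.02906 kg·m²; I_f = 0.3687 + 0.02906 = 0.3978 kg·m².
ω_f = I_p ω_i / I_f = (0.3687)(11.0) / 0.3978 = 10.20 rpm.

ω_f ≈ 10.2 rpm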